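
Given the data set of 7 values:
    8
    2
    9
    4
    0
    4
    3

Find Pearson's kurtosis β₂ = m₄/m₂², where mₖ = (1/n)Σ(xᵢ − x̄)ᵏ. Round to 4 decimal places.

1.9509

x̄ = 4.2857
Σ(xᵢ − x̄)² = 61.4286 ⇒ m₂ = 8.77551
Σ(xᵢ − x̄)⁴ = 1051.6560 ⇒ m₄ = 150.23657
m₂² = 77.00958
β₂ = m₄/m₂² = 150.23657 / 77.00958 ≈ 1.9509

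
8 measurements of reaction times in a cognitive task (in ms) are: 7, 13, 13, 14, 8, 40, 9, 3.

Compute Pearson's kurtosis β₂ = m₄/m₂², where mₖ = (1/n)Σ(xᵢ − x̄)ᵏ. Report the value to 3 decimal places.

5.040

x̄ = 13.3750
Σ(xᵢ − x̄)² = 905.8750 ⇒ m₂ = 113.23438
Σ(xᵢ − x̄)⁴ = 516965.3066 ⇒ m₄ = 64620.66333
m₂² = 12822.02368
β₂ = m₄/m₂² = 64620.66333 / 12822.02368 ≈ 5.040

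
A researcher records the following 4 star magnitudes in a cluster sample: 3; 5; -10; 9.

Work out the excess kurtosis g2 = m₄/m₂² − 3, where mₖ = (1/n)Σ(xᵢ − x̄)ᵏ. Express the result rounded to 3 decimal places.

x̄ = 1.7500
Σ(xᵢ − x̄)² = 202.7500 ⇒ m₂ = 50.68750
Σ(xᵢ − x̄)⁴ = 21938.0781 ⇒ m₄ = 5484.51953
m₂² = 2569.22266
g2 = m₄/m₂² − 3 = 2.13470 − 3 ≈ -0.865

-0.865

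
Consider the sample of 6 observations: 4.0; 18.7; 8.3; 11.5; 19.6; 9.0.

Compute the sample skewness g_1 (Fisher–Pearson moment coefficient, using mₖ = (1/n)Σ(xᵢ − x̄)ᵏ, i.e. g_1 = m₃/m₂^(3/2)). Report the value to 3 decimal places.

x̄ = (4.0 + 18.7 + 8.3 + 11.5 + 19.6 + 9.0) / 6 = 11.8500
deviations (xᵢ − x̄): -7.8500, 6.8500, -3.5500, -0.3500, 7.7500, -2.8500
Σ(xᵢ − x̄)² = 189.4550 ⇒ m₂ = 189.4550/6 = 31.57583
Σ(xᵢ − x̄)³ = 235.2360 ⇒ m₃ = 235.2360/6 = 39.20600
m₂^(3/2) = 31.57583^(1.5) = 177.43212
g_1 = m₃ / m₂^(3/2) = 39.20600 / 177.43212 ≈ 0.221

0.221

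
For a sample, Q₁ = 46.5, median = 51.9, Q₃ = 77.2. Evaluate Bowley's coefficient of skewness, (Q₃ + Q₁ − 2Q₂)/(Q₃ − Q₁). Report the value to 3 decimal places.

0.648

numerator: Q₃ + Q₁ − 2Q₂ = 77.2 + 46.5 − 2×51.9 = 19.9000
denominator: Q₃ − Q₁ = 77.2 − 46.5 = 30.7000
Bowley skewness = 19.9000 / 30.7000 ≈ 0.648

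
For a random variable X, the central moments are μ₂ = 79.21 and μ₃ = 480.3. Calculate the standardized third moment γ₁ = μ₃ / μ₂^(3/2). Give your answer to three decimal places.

σ = √μ₂ = √79.21 = 8.90000
σ³ = μ₂^(3/2) = 704.96900
γ₁ = μ₃/σ³ = 480.3 / 704.96900 ≈ 0.681

0.681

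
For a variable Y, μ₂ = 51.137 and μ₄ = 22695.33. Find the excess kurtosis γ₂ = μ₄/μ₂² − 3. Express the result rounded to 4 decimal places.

μ₂² = 51.137² = 2614.99277
μ₄/μ₂² = 22695.33 / 2614.99277 = 8.67893
γ₂ = 8.67893 − 3 ≈ 5.6789

5.6789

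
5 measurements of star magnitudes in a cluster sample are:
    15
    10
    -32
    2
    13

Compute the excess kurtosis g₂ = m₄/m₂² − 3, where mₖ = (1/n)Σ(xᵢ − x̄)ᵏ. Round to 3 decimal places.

-0.083

x̄ = 1.6000
Σ(xᵢ − x̄)² = 1509.2000 ⇒ m₂ = 301.84000
Σ(xᵢ − x̄)⁴ = 1328660.8160 ⇒ m₄ = 265732.16320
m₂² = 91107.38560
g₂ = m₄/m₂² − 3 = 2.91669 − 3 ≈ -0.083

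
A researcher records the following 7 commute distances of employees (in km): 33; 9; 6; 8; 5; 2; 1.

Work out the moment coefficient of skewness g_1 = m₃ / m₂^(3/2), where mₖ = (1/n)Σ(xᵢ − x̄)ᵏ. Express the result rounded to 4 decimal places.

1.7401

x̄ = (33 + 9 + 6 + 8 + 5 + 2 + 1) / 7 = 9.1429
deviations (xᵢ − x̄): 23.8571, -0.1429, -3.1429, -1.1429, -4.1429, -7.1429, -8.1429
Σ(xᵢ − x̄)² = 714.8571 ⇒ m₂ = 714.8571/7 = 102.12245
Σ(xᵢ − x̄)³ = 12570.6122 ⇒ m₃ = 12570.6122/7 = 1795.80175
m₂^(3/2) = 102.12245^(1.5) = 1032.00507
g_1 = m₃ / m₂^(3/2) = 1795.80175 / 1032.00507 ≈ 1.7401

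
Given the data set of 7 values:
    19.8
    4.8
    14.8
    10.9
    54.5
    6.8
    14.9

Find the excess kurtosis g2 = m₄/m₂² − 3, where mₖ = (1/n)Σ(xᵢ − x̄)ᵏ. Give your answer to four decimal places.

x̄ = 18.0714
Σ(xᵢ − x̄)² = 1705.3943 ⇒ m₂ = 243.62776
Σ(xᵢ − x̄)⁴ = 1811069.4610 ⇒ m₄ = 258724.20872
m₂² = 59354.48306
g2 = m₄/m₂² − 3 = 4.35897 − 3 ≈ 1.3590

1.3590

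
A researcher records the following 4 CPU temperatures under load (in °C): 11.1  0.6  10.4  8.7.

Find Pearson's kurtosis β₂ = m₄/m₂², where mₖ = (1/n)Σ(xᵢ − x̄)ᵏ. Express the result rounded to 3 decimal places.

2.211

x̄ = 7.7000
Σ(xᵢ − x̄)² = 70.2600 ⇒ m₂ = 17.56500
Σ(xᵢ − x̄)⁴ = 2728.9458 ⇒ m₄ = 682.23645
m₂² = 308.52923
β₂ = m₄/m₂² = 682.23645 / 308.52923 ≈ 2.211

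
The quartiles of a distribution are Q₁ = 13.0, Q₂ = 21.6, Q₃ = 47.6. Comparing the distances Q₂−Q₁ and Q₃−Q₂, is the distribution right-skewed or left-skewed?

Q₂ − Q₁ = 8.6;  Q₃ − Q₂ = 26.0
Q₃ − Q₂ > Q₂ − Q₁ ⇒ the upper half is more spread out ⇒ right-skewed.

right-skewed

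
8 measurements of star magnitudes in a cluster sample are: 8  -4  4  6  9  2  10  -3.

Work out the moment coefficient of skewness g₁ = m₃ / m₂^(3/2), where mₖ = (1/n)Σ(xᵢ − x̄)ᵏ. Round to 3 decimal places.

x̄ = (8 - 4 + 4 + 6 + 9 + 2 + 10 - 3) / 8 = 4.0000
deviations (xᵢ − x̄): 4.0000, -8.0000, 0.0000, 2.0000, 5.0000, -2.0000, 6.0000, -7.0000
Σ(xᵢ − x̄)² = 198.0000 ⇒ m₂ = 198.0000/8 = 24.75000
Σ(xᵢ − x̄)³ = -450.0000 ⇒ m₃ = -450.0000/8 = -56.25000
m₂^(3/2) = 24.75000^(1.5) = 123.12970
g₁ = m₃ / m₂^(3/2) = -56.25000 / 123.12970 ≈ -0.457

-0.457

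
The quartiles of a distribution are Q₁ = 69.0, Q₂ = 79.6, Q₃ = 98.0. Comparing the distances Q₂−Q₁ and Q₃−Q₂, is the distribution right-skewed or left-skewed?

right-skewed

Q₂ − Q₁ = 10.6;  Q₃ − Q₂ = 18.4
Q₃ − Q₂ > Q₂ − Q₁ ⇒ the upper half is more spread out ⇒ right-skewed.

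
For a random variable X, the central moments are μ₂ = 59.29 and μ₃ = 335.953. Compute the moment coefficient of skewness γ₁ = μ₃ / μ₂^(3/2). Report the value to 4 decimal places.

σ = √μ₂ = √59.29 = 7.70000
σ³ = μ₂^(3/2) = 456.53300
γ₁ = μ₃/σ³ = 335.953 / 456.53300 ≈ 0.7359

0.7359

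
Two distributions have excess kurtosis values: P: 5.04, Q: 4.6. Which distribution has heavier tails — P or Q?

P

Higher excess kurtosis ⇒ heavier tails relative to the normal distribution.
5.04 vs 4.6: the larger is 5.04, so P has heavier tails.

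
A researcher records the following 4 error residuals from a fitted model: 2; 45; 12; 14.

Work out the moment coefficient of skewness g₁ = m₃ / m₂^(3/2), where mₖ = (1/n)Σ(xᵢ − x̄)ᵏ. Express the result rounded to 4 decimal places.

x̄ = (2 + 45 + 12 + 14) / 4 = 18.2500
deviations (xᵢ − x̄): -16.2500, 26.7500, -6.2500, -4.2500
Σ(xᵢ − x̄)² = 1036.7500 ⇒ m₂ = 1036.7500/4 = 259.18750
Σ(xᵢ − x̄)³ = 14529.3750 ⇒ m₃ = 14529.3750/4 = 3632.34375
m₂^(3/2) = 259.18750^(1.5) = 4172.73764
g₁ = m₃ / m₂^(3/2) = 3632.34375 / 4172.73764 ≈ 0.8705

0.8705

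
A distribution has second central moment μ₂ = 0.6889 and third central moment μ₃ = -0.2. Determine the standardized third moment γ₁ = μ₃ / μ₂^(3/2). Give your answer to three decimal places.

σ = √μ₂ = √0.6889 = 0.83000
σ³ = μ₂^(3/2) = 0.57179
γ₁ = μ₃/σ³ = -0.2 / 0.57179 ≈ -0.350

-0.350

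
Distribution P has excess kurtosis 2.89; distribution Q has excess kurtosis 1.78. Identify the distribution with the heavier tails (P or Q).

Higher excess kurtosis ⇒ heavier tails relative to the normal distribution.
2.89 vs 1.78: the larger is 2.89, so P has heavier tails.

P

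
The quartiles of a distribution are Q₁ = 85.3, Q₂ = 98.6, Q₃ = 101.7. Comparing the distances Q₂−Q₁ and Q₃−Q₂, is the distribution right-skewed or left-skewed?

left-skewed

Q₂ − Q₁ = 13.3;  Q₃ − Q₂ = 3.1
Q₂ − Q₁ > Q₃ − Q₂ ⇒ the lower half is more spread out ⇒ left-skewed.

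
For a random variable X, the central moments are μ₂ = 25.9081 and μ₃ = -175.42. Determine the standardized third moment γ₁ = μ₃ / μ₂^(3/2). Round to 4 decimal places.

-1.3302

σ = √μ₂ = √25.9081 = 5.09000
σ³ = μ₂^(3/2) = 131.87223
γ₁ = μ₃/σ³ = -175.42 / 131.87223 ≈ -1.3302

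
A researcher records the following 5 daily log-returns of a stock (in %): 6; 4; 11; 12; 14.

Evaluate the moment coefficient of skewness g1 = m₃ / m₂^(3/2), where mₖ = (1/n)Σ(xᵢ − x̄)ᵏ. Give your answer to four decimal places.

-0.2894

x̄ = (6 + 4 + 11 + 12 + 14) / 5 = 9.4000
deviations (xᵢ − x̄): -3.4000, -5.4000, 1.6000, 2.6000, 4.6000
Σ(xᵢ − x̄)² = 71.2000 ⇒ m₂ = 71.2000/5 = 14.24000
Σ(xᵢ − x̄)³ = -77.7600 ⇒ m₃ = -77.7600/5 = -15.55200
m₂^(3/2) = 14.24000^(1.5) = 53.73596
g1 = m₃ / m₂^(3/2) = -15.55200 / 53.73596 ≈ -0.2894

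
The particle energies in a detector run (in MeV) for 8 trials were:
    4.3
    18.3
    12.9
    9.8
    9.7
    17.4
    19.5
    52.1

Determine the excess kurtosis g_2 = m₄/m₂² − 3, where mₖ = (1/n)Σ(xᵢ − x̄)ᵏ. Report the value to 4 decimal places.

1.8681

x̄ = 18.0000
Σ(xᵢ − x̄)² = 1515.3400 ⇒ m₂ = 189.41750
Σ(xᵢ − x̄)⁴ = 1397303.4022 ⇒ m₄ = 174662.92528
m₂² = 35878.98931
g_2 = m₄/m₂² − 3 = 4.86811 − 3 ≈ 1.8681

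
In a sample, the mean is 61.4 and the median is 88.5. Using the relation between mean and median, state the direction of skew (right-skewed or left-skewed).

mean − median = 61.4 − 88.5 = -27.1
mean < median ⇒ the longer tail is on the left ⇒ left-skewed (negatively skewed).

left-skewed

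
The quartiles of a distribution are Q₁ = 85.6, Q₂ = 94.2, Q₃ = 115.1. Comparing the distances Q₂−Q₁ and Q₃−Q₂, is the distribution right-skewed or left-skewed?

Q₂ − Q₁ = 8.6;  Q₃ − Q₂ = 20.9
Q₃ − Q₂ > Q₂ − Q₁ ⇒ the upper half is more spread out ⇒ right-skewed.

right-skewed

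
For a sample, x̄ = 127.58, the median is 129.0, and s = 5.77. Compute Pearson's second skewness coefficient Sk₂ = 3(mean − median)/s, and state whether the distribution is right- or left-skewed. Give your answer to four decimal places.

Sk₂ = 3(127.58 − 129.0) / 5.77 = 3 × -1.4200 / 5.77
    = -4.2600 / 5.77 ≈ -0.7383
Sk₂ < 0 ⇒ mean < median ⇒ left-skewed (negative skew).

-0.7383, left-skewed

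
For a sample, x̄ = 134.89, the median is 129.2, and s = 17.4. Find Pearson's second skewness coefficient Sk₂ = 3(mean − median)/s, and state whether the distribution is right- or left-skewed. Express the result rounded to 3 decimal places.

Sk₂ = 3(134.89 − 129.2) / 17.4 = 3 × 5.6900 / 17.4
    = 17.0700 / 17.4 ≈ 0.981
Sk₂ > 0 ⇒ mean > median ⇒ right-skewed (positive skew).

0.981, right-skewed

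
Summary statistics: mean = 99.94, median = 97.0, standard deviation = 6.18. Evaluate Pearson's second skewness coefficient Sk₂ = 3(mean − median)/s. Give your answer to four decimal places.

1.4272

Sk₂ = 3(99.94 − 97.0) / 6.18 = 3 × 2.9400 / 6.18
    = 8.8200 / 6.18 ≈ 1.4272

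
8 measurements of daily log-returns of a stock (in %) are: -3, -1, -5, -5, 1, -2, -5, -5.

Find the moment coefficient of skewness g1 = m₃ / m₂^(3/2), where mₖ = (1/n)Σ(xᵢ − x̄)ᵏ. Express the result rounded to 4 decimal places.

x̄ = (-3 - 1 - 5 - 5 + 1 - 2 - 5 - 5) / 8 = -3.1250
deviations (xᵢ − x̄): 0.1250, 2.1250, -1.8750, -1.8750, 4.1250, 1.1250, -1.8750, -1.8750
Σ(xᵢ − x̄)² = 36.8750 ⇒ m₂ = 36.8750/8 = 4.60938
Σ(xᵢ − x̄)³ = 54.8438 ⇒ m₃ = 54.8438/8 = 6.85547
m₂^(3/2) = 4.60938^(1.5) = 9.89608
g1 = m₃ / m₂^(3/2) = 6.85547 / 9.89608 ≈ 0.6927

0.6927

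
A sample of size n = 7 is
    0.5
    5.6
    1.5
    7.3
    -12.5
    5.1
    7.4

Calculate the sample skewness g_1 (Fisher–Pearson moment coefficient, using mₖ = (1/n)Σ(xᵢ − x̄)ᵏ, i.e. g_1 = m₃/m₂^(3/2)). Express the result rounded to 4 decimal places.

-1.4718

x̄ = (0.5 + 5.6 + 1.5 + 7.3 - 12.5 + 5.1 + 7.4) / 7 = 2.1286
deviations (xᵢ − x̄): -1.6286, 3.4714, -0.6286, 5.1714, -14.6286, 2.9714, 5.2714
Σ(xᵢ − x̄)² = 292.4543 ⇒ m₂ = 292.4543/7 = 41.77918
Σ(xᵢ − x̄)³ = -2782.1557 ⇒ m₃ = -2782.1557/7 = -397.45081
m₂^(3/2) = 41.77918^(1.5) = 270.04735
g_1 = m₃ / m₂^(3/2) = -397.45081 / 270.04735 ≈ -1.4718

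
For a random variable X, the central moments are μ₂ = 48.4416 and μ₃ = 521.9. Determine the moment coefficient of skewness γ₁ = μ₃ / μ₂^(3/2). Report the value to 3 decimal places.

1.548

σ = √μ₂ = √48.4416 = 6.96000
σ³ = μ₂^(3/2) = 337.15354
γ₁ = μ₃/σ³ = 521.9 / 337.15354 ≈ 1.548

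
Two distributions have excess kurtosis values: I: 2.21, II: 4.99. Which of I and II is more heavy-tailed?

Higher excess kurtosis ⇒ heavier tails relative to the normal distribution.
2.21 vs 4.99: the larger is 4.99, so II has heavier tails.

II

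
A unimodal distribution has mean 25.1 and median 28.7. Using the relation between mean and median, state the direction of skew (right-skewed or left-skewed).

mean − median = 25.1 − 28.7 = -3.6
mean < median ⇒ the longer tail is on the left ⇒ left-skewed (negatively skewed).

left-skewed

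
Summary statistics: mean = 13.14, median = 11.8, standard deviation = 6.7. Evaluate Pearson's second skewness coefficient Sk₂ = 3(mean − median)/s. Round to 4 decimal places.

0.6000

Sk₂ = 3(13.14 − 11.8) / 6.7 = 3 × 1.3400 / 6.7
    = 4.0200 / 6.7 ≈ 0.6000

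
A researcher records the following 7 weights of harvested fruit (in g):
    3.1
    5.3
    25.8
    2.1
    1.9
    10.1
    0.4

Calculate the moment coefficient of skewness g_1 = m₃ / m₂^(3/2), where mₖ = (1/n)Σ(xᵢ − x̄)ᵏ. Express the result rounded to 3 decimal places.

1.569

x̄ = (3.1 + 5.3 + 25.8 + 2.1 + 1.9 + 10.1 + 0.4) / 7 = 6.9571
deviations (xᵢ − x̄): -3.8571, -1.6571, 18.8429, -4.8571, -5.0571, 3.1429, -6.5571
Σ(xᵢ − x̄)² = 474.7171 ⇒ m₂ = 474.7171/7 = 67.81673
Σ(xᵢ − x̄)³ = 6133.4706 ⇒ m₃ = 6133.4706/7 = 876.21009
m₂^(3/2) = 67.81673^(1.5) = 558.47703
g_1 = m₃ / m₂^(3/2) = 876.21009 / 558.47703 ≈ 1.569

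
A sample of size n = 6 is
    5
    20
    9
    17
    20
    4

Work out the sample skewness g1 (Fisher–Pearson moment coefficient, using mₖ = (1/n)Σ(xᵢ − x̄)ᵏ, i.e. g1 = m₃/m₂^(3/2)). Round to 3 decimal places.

-0.078

x̄ = (5 + 20 + 9 + 17 + 20 + 4) / 6 = 12.5000
deviations (xᵢ − x̄): -7.5000, 7.5000, -3.5000, 4.5000, 7.5000, -8.5000
Σ(xᵢ − x̄)² = 273.5000 ⇒ m₂ = 273.5000/6 = 45.58333
Σ(xᵢ − x̄)³ = -144.0000 ⇒ m₃ = -144.0000/6 = -24.00000
m₂^(3/2) = 45.58333^(1.5) = 307.75784
g1 = m₃ / m₂^(3/2) = -24.00000 / 307.75784 ≈ -0.078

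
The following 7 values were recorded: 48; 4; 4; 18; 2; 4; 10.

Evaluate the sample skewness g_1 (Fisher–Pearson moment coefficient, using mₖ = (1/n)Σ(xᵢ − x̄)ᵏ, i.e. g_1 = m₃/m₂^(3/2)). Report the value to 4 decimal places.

x̄ = (48 + 4 + 4 + 18 + 2 + 4 + 10) / 7 = 12.8571
deviations (xᵢ − x̄): 35.1429, -8.8571, -8.8571, 5.1429, -10.8571, -8.8571, -2.8571
Σ(xᵢ − x̄)² = 1622.8571 ⇒ m₂ = 1622.8571/7 = 231.83673
Σ(xᵢ − x̄)³ = 40150.5306 ⇒ m₃ = 40150.5306/7 = 5735.79009
m₂^(3/2) = 231.83673^(1.5) = 3529.98920
g_1 = m₃ / m₂^(3/2) = 5735.79009 / 3529.98920 ≈ 1.6249

1.6249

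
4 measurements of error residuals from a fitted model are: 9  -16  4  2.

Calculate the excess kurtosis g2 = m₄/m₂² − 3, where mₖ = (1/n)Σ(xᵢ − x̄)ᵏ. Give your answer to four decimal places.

-0.8249

x̄ = -0.2500
Σ(xᵢ − x̄)² = 356.7500 ⇒ m₂ = 89.18750
Σ(xᵢ − x̄)⁴ = 69207.8281 ⇒ m₄ = 17301.95703
m₂² = 7954.41016
g2 = m₄/m₂² − 3 = 2.17514 − 3 ≈ -0.8249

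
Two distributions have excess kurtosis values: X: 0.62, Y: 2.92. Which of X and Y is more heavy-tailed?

Y

Higher excess kurtosis ⇒ heavier tails relative to the normal distribution.
0.62 vs 2.92: the larger is 2.92, so Y has heavier tails.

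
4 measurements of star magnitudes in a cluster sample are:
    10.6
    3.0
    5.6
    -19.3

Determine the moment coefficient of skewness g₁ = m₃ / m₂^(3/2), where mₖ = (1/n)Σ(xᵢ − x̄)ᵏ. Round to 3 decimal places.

x̄ = (10.6 + 3.0 + 5.6 - 19.3) / 4 = -0.0250
deviations (xᵢ − x̄): 10.6250, 3.0250, 5.6250, -19.2750
Σ(xᵢ − x̄)² = 525.2075 ⇒ m₂ = 525.2075/4 = 131.30188
Σ(xᵢ − x̄)³ = -5756.0344 ⇒ m₃ = -5756.0344/4 = -1439.00859
m₂^(3/2) = 131.30188^(1.5) = 1504.54919
g₁ = m₃ / m₂^(3/2) = -1439.00859 / 1504.54919 ≈ -0.956

-0.956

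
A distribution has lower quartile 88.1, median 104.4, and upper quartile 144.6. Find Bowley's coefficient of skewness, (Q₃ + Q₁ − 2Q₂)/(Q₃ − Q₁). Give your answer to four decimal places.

0.4230

numerator: Q₃ + Q₁ − 2Q₂ = 144.6 + 88.1 − 2×104.4 = 23.9000
denominator: Q₃ − Q₁ = 144.6 − 88.1 = 56.5000
Bowley skewness = 23.9000 / 56.5000 ≈ 0.4230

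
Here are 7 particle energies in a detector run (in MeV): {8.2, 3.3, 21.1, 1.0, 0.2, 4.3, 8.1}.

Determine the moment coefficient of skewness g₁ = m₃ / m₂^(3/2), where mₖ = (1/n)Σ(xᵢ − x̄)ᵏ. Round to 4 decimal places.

1.2857

x̄ = (8.2 + 3.3 + 21.1 + 1.0 + 0.2 + 4.3 + 8.1) / 7 = 6.6000
deviations (xᵢ − x̄): 1.6000, -3.3000, 14.5000, -5.6000, -6.4000, -2.3000, 1.5000
Σ(xᵢ − x̄)² = 303.5600 ⇒ m₂ = 303.5600/7 = 43.36571
Σ(xᵢ − x̄)³ = 2570.2320 ⇒ m₃ = 2570.2320/7 = 367.17600
m₂^(3/2) = 43.36571^(1.5) = 285.57472
g₁ = m₃ / m₂^(3/2) = 367.17600 / 285.57472 ≈ 1.2857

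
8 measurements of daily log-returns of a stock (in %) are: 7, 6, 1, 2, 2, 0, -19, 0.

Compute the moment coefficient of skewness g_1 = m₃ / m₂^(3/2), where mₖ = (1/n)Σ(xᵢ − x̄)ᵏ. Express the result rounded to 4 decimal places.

x̄ = (7 + 6 + 1 + 2 + 2 + 0 - 19 + 0) / 8 = -0.1250
deviations (xᵢ − x̄): 7.1250, 6.1250, 1.1250, 2.1250, 2.1250, 0.1250, -18.8750, 0.1250
Σ(xᵢ − x̄)² = 454.8750 ⇒ m₂ = 454.8750/8 = 56.85938
Σ(xᵢ − x̄)³ = -6112.4063 ⇒ m₃ = -6112.4063/8 = -764.05078
m₂^(3/2) = 56.85938^(1.5) = 428.74900
g_1 = m₃ / m₂^(3/2) = -764.05078 / 428.74900 ≈ -1.7820

-1.7820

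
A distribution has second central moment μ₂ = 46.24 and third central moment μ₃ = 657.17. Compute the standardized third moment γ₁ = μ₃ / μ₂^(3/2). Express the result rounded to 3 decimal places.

2.090

σ = √μ₂ = √46.24 = 6.80000
σ³ = μ₂^(3/2) = 314.43200
γ₁ = μ₃/σ³ = 657.17 / 314.43200 ≈ 2.090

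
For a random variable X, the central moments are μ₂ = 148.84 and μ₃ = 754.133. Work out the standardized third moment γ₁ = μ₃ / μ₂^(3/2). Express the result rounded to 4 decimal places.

0.4153

σ = √μ₂ = √148.84 = 12.20000
σ³ = μ₂^(3/2) = 1815.84800
γ₁ = μ₃/σ³ = 754.133 / 1815.84800 ≈ 0.4153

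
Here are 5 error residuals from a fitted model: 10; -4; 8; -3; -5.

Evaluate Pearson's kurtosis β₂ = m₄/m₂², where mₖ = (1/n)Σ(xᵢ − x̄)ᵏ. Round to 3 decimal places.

1.246

x̄ = 1.2000
Σ(xᵢ − x̄)² = 206.8000 ⇒ m₂ = 41.36000
Σ(xᵢ − x̄)⁴ = 10655.0560 ⇒ m₄ = 2131.01120
m₂² = 1710.64960
β₂ = m₄/m₂² = 2131.01120 / 1710.64960 ≈ 1.246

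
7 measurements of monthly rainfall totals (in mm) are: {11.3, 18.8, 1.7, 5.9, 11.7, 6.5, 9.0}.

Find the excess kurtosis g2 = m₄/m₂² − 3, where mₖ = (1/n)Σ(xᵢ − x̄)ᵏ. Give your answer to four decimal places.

-0.3778

x̄ = 9.2714
Σ(xᵢ − x̄)² = 177.2543 ⇒ m₂ = 25.32204
Σ(xᵢ − x̄)⁴ = 11769.7406 ⇒ m₄ = 1681.39152
m₂² = 641.20575
g2 = m₄/m₂² − 3 = 2.62223 − 3 ≈ -0.3778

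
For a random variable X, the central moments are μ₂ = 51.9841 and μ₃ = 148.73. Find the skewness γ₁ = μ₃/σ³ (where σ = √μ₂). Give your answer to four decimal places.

0.3968

σ = √μ₂ = √51.9841 = 7.21000
σ³ = μ₂^(3/2) = 374.80536
γ₁ = μ₃/σ³ = 148.73 / 374.80536 ≈ 0.3968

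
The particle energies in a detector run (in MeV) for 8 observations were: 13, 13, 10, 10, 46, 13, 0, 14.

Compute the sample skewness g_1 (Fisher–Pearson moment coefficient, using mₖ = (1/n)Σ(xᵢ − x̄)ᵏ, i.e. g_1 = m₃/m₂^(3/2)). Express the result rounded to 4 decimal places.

x̄ = (13 + 13 + 10 + 10 + 46 + 13 + 0 + 14) / 8 = 14.8750
deviations (xᵢ − x̄): -1.8750, -1.8750, -4.8750, -4.8750, 31.1250, -1.8750, -14.8750, -0.8750
Σ(xᵢ − x̄)² = 1248.8750 ⇒ m₂ = 1248.8750/8 = 156.10938
Σ(xᵢ − x̄)³ = 26609.3438 ⇒ m₃ = 26609.3438/8 = 3326.16797
m₂^(3/2) = 156.10938^(1.5) = 1950.48887
g_1 = m₃ / m₂^(3/2) = 3326.16797 / 1950.48887 ≈ 1.7053

1.7053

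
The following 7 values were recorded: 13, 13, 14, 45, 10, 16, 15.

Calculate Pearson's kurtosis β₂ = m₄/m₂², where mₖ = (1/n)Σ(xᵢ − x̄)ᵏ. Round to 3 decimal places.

x̄ = 18.0000
Σ(xᵢ − x̄)² = 872.0000 ⇒ m₂ = 124.57143
Σ(xᵢ − x̄)⁴ = 537140.0000 ⇒ m₄ = 76734.28571
m₂² = 15518.04082
β₂ = m₄/m₂² = 76734.28571 / 15518.04082 ≈ 4.945

4.945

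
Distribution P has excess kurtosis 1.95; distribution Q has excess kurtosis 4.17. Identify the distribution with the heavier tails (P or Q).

Higher excess kurtosis ⇒ heavier tails relative to the normal distribution.
1.95 vs 4.17: the larger is 4.17, so Q has heavier tails.

Q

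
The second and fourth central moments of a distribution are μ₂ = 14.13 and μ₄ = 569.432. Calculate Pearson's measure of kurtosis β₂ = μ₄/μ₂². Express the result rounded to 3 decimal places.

μ₂² = 14.13² = 199.65690
μ₄/μ₂² = 569.432 / 199.65690 = 2.85205
β₂ ≈ 2.852

2.852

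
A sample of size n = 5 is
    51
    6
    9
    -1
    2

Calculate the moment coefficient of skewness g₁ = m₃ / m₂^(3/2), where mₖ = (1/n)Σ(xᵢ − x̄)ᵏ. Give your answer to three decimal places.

1.382

x̄ = (51 + 6 + 9 - 1 + 2) / 5 = 13.4000
deviations (xᵢ − x̄): 37.6000, -7.4000, -4.4000, -14.4000, -11.4000
Σ(xᵢ − x̄)² = 1825.2000 ⇒ m₂ = 1825.2000/5 = 365.04000
Σ(xᵢ − x̄)³ = 48199.4400 ⇒ m₃ = 48199.4400/5 = 9639.88800
m₂^(3/2) = 365.04000^(1.5) = 6974.46154
g₁ = m₃ / m₂^(3/2) = 9639.88800 / 6974.46154 ≈ 1.382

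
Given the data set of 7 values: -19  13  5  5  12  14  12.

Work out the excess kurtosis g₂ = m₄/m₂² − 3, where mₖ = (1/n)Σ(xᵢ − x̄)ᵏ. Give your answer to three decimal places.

x̄ = 6.0000
Σ(xᵢ − x̄)² = 812.0000 ⇒ m₂ = 116.00000
Σ(xᵢ − x̄)⁴ = 399716.0000 ⇒ m₄ = 57102.28571
m₂² = 13456.00000
g₂ = m₄/m₂² − 3 = 4.24363 − 3 ≈ 1.244

1.244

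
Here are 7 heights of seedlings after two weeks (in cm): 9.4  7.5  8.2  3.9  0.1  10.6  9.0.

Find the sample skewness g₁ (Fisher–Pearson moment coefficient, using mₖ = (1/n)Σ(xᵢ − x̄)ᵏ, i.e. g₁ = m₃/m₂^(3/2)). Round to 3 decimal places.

x̄ = (9.4 + 7.5 + 8.2 + 3.9 + 0.1 + 10.6 + 9.0) / 7 = 6.9571
deviations (xᵢ − x̄): 2.4429, 0.5429, 1.2429, -3.0571, -6.8571, 3.6429, 2.0429
Σ(xᵢ − x̄)² = 81.6171 ⇒ m₂ = 81.6171/7 = 11.65959
Σ(xᵢ − x̄)³ = -277.4728 ⇒ m₃ = -277.4728/7 = -39.63897
m₂^(3/2) = 11.65959^(1.5) = 39.81301
g₁ = m₃ / m₂^(3/2) = -39.63897 / 39.81301 ≈ -0.996

-0.996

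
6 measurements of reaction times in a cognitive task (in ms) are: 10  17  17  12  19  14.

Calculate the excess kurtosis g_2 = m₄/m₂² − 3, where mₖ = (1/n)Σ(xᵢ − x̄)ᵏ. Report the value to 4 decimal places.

x̄ = 14.8333
Σ(xᵢ − x̄)² = 58.8333 ⇒ m₂ = 9.80556
Σ(xᵢ − x̄)⁴ = 956.1528 ⇒ m₄ = 159.35880
m₂² = 96.14892
g_2 = m₄/m₂² − 3 = 1.65742 − 3 ≈ -1.3426

-1.3426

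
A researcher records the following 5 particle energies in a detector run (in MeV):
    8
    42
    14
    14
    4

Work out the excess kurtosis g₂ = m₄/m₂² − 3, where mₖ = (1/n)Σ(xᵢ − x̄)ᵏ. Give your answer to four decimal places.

x̄ = 16.4000
Σ(xᵢ − x̄)² = 891.2000 ⇒ m₂ = 178.24000
Σ(xᵢ − x̄)⁴ = 458183.9360 ⇒ m₄ = 91636.78720
m₂² = 31769.49760
g₂ = m₄/m₂² − 3 = 2.88443 − 3 ≈ -0.1156

-0.1156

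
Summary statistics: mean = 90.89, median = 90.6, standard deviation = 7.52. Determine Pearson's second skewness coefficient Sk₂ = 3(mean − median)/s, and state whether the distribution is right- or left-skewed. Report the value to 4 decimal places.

0.1157, right-skewed

Sk₂ = 3(90.89 − 90.6) / 7.52 = 3 × 0.2900 / 7.52
    = 0.8700 / 7.52 ≈ 0.1157
Sk₂ > 0 ⇒ mean > median ⇒ right-skewed (positive skew).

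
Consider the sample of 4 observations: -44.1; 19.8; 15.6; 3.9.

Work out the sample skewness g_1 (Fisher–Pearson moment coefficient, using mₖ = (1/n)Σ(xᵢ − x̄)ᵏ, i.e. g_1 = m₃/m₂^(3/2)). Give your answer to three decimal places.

-0.984

x̄ = (-44.1 + 19.8 + 15.6 + 3.9) / 4 = -1.2000
deviations (xᵢ − x̄): -42.9000, 21.0000, 16.8000, 5.1000
Σ(xᵢ − x̄)² = 2589.6600 ⇒ m₂ = 2589.6600/4 = 647.41500
Σ(xᵢ − x̄)³ = -64818.3060 ⇒ m₃ = -64818.3060/4 = -16204.57650
m₂^(3/2) = 647.41500^(1.5) = 16473.05453
g_1 = m₃ / m₂^(3/2) = -16204.57650 / 16473.05453 ≈ -0.984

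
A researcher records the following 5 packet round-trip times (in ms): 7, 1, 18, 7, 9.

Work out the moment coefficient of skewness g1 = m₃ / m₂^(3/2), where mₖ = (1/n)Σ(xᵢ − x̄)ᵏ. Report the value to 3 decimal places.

0.570

x̄ = (7 + 1 + 18 + 7 + 9) / 5 = 8.4000
deviations (xᵢ − x̄): -1.4000, -7.4000, 9.6000, -1.4000, 0.6000
Σ(xᵢ − x̄)² = 151.2000 ⇒ m₂ = 151.2000/5 = 30.24000
Σ(xᵢ − x̄)³ = 474.2400 ⇒ m₃ = 474.2400/5 = 94.84800
m₂^(3/2) = 30.24000^(1.5) = 166.29251
g1 = m₃ / m₂^(3/2) = 94.84800 / 166.29251 ≈ 0.570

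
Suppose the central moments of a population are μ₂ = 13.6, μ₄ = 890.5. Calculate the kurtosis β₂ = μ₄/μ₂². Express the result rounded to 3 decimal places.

μ₂² = 13.6² = 184.96000
μ₄/μ₂² = 890.5 / 184.96000 = 4.81455
β₂ ≈ 4.815

4.815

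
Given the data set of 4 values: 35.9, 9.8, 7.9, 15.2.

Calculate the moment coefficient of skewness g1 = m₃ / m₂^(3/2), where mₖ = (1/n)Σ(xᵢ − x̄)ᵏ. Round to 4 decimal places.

0.9666

x̄ = (35.9 + 9.8 + 7.9 + 15.2) / 4 = 17.2000
deviations (xᵢ − x̄): 18.7000, -7.4000, -9.3000, -2.0000
Σ(xᵢ − x̄)² = 494.9400 ⇒ m₂ = 494.9400/4 = 123.73500
Σ(xᵢ − x̄)³ = 5321.6220 ⇒ m₃ = 5321.6220/4 = 1330.40550
m₂^(3/2) = 123.73500^(1.5) = 1376.38156
g1 = m₃ / m₂^(3/2) = 1330.40550 / 1376.38156 ≈ 0.9666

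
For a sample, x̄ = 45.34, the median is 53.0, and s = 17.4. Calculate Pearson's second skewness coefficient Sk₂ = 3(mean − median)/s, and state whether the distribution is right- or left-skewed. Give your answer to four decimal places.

Sk₂ = 3(45.34 − 53.0) / 17.4 = 3 × -7.6600 / 17.4
    = -22.9800 / 17.4 ≈ -1.3207
Sk₂ < 0 ⇒ mean < median ⇒ left-skewed (negative skew).

-1.3207, left-skewed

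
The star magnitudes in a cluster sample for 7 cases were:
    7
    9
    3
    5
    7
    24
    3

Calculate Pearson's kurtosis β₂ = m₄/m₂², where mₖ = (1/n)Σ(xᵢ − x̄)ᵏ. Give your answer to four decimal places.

x̄ = 8.2857
Σ(xᵢ − x̄)² = 317.4286 ⇒ m₂ = 45.34694
Σ(xᵢ − x̄)⁴ = 62662.1866 ⇒ m₄ = 8951.74094
m₂² = 2056.34486
β₂ = m₄/m₂² = 8951.74094 / 2056.34486 ≈ 4.3532

4.3532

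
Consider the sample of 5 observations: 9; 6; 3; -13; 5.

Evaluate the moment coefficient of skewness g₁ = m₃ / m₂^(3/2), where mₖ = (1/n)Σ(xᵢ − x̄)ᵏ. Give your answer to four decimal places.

x̄ = (9 + 6 + 3 - 13 + 5) / 5 = 2.0000
deviations (xᵢ − x̄): 7.0000, 4.0000, 1.0000, -15.0000, 3.0000
Σ(xᵢ − x̄)² = 300.0000 ⇒ m₂ = 300.0000/5 = 60.00000
Σ(xᵢ − x̄)³ = -2940.0000 ⇒ m₃ = -2940.0000/5 = -588.00000
m₂^(3/2) = 60.00000^(1.5) = 464.75800
g₁ = m₃ / m₂^(3/2) = -588.00000 / 464.75800 ≈ -1.2652

-1.2652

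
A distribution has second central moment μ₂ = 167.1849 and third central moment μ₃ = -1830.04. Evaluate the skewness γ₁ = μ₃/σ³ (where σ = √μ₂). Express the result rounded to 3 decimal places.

σ = √μ₂ = √167.1849 = 12.93000
σ³ = μ₂^(3/2) = 2161.70076
γ₁ = μ₃/σ³ = -1830.04 / 2161.70076 ≈ -0.847

-0.847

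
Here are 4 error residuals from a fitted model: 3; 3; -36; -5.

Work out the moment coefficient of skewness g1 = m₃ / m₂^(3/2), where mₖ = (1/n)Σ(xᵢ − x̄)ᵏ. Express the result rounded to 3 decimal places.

-1.021

x̄ = (3 + 3 - 36 - 5) / 4 = -8.7500
deviations (xᵢ − x̄): 11.7500, 11.7500, -27.2500, 3.7500
Σ(xᵢ − x̄)² = 1032.7500 ⇒ m₂ = 1032.7500/4 = 258.18750
Σ(xᵢ − x̄)³ = -16937.6250 ⇒ m₃ = -16937.6250/4 = -4234.40625
m₂^(3/2) = 258.18750^(1.5) = 4148.61199
g1 = m₃ / m₂^(3/2) = -4234.40625 / 4148.61199 ≈ -1.021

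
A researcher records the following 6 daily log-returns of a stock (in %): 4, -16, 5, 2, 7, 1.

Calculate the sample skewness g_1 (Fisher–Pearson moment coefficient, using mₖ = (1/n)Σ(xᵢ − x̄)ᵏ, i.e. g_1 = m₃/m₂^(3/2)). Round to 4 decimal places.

x̄ = (4 - 16 + 5 + 2 + 7 + 1) / 6 = 0.5000
deviations (xᵢ − x̄): 3.5000, -16.5000, 4.5000, 1.5000, 6.5000, 0.5000
Σ(xᵢ − x̄)² = 349.5000 ⇒ m₂ = 349.5000/6 = 58.25000
Σ(xᵢ − x̄)³ = -4080.0000 ⇒ m₃ = -4080.0000/6 = -680.00000
m₂^(3/2) = 58.25000^(1.5) = 444.57383
g_1 = m₃ / m₂^(3/2) = -680.00000 / 444.57383 ≈ -1.5296

-1.5296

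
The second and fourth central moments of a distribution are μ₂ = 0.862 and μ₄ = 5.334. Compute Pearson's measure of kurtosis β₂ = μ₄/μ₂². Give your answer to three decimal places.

μ₂² = 0.862² = 0.74304
μ₄/μ₂² = 5.334 / 0.74304 = 7.17858
β₂ ≈ 7.179

7.179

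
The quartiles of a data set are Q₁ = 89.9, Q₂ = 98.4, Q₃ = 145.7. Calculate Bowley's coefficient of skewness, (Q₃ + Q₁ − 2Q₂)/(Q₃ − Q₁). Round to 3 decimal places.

numerator: Q₃ + Q₁ − 2Q₂ = 145.7 + 89.9 − 2×98.4 = 38.8000
denominator: Q₃ − Q₁ = 145.7 − 89.9 = 55.8000
Bowley skewness = 38.8000 / 55.8000 ≈ 0.695

0.695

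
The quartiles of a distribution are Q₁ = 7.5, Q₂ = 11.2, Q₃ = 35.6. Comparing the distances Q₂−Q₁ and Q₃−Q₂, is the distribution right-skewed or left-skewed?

right-skewed

Q₂ − Q₁ = 3.7;  Q₃ − Q₂ = 24.4
Q₃ − Q₂ > Q₂ − Q₁ ⇒ the upper half is more spread out ⇒ right-skewed.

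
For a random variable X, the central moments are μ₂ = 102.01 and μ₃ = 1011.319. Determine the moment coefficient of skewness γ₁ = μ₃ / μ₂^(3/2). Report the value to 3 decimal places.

0.982

σ = √μ₂ = √102.01 = 10.10000
σ³ = μ₂^(3/2) = 1030.30100
γ₁ = μ₃/σ³ = 1011.319 / 1030.30100 ≈ 0.982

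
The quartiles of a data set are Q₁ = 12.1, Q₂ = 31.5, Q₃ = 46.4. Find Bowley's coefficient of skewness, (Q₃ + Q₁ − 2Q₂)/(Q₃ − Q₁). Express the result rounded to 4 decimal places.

numerator: Q₃ + Q₁ − 2Q₂ = 46.4 + 12.1 − 2×31.5 = -4.5000
denominator: Q₃ − Q₁ = 46.4 − 12.1 = 34.3000
Bowley skewness = -4.5000 / 34.3000 ≈ -0.1312

-0.1312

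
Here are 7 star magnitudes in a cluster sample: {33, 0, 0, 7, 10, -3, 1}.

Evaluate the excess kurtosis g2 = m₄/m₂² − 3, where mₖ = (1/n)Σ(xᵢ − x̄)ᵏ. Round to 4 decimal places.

x̄ = 6.8571
Σ(xᵢ − x̄)² = 918.8571 ⇒ m₂ = 131.26531
Σ(xᵢ − x̄)⁴ = 482239.5219 ⇒ m₄ = 68891.36027
m₂² = 17230.58059
g2 = m₄/m₂² − 3 = 3.99820 − 3 ≈ 0.9982

0.9982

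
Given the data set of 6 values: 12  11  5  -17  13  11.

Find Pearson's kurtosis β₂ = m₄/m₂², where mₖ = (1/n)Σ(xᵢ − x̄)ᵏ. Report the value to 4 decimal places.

x̄ = 5.8333
Σ(xᵢ − x̄)² = 664.8333 ⇒ m₂ = 110.80556
Σ(xᵢ − x̄)⁴ = 277327.1528 ⇒ m₄ = 46221.19213
m₂² = 12277.87114
β₂ = m₄/m₂² = 46221.19213 / 12277.87114 ≈ 3.7646

3.7646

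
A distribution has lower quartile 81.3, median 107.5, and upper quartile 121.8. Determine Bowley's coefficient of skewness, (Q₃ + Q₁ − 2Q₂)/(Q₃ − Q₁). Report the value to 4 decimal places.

numerator: Q₃ + Q₁ − 2Q₂ = 121.8 + 81.3 − 2×107.5 = -11.9000
denominator: Q₃ − Q₁ = 121.8 − 81.3 = 40.5000
Bowley skewness = -11.9000 / 40.5000 ≈ -0.2938

-0.2938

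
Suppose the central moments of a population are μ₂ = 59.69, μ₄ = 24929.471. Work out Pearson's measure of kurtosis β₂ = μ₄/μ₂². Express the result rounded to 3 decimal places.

μ₂² = 59.69² = 3562.89610
μ₄/μ₂² = 24929.471 / 3562.89610 = 6.99697
β₂ ≈ 6.997

6.997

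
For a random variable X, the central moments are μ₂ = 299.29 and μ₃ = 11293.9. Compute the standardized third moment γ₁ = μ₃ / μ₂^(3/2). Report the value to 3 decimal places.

σ = √μ₂ = √299.29 = 17.30000
σ³ = μ₂^(3/2) = 5177.71700
γ₁ = μ₃/σ³ = 11293.9 / 5177.71700 ≈ 2.181

2.181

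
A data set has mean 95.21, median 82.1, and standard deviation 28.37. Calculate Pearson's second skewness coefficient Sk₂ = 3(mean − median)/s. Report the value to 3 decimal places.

Sk₂ = 3(95.21 − 82.1) / 28.37 = 3 × 13.1100 / 28.37
    = 39.3300 / 28.37 ≈ 1.386

1.386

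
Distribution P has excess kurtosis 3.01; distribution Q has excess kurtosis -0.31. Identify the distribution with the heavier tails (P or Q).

Higher excess kurtosis ⇒ heavier tails relative to the normal distribution.
3.01 vs -0.31: the larger is 3.01, so P has heavier tails. (P is leptokurtic — heavier-than-normal tails; the other is platykurtic.)

P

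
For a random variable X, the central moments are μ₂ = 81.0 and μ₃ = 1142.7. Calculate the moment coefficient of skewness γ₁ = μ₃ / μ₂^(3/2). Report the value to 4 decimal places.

σ = √μ₂ = √81.0 = 9.00000
σ³ = μ₂^(3/2) = 729.00000
γ₁ = μ₃/σ³ = 1142.7 / 729.00000 ≈ 1.5675

1.5675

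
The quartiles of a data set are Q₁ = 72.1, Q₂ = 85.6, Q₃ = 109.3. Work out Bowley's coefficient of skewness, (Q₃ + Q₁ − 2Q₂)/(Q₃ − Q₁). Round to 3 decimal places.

0.274

numerator: Q₃ + Q₁ − 2Q₂ = 109.3 + 72.1 − 2×85.6 = 10.2000
denominator: Q₃ − Q₁ = 109.3 − 72.1 = 37.2000
Bowley skewness = 10.2000 / 37.2000 ≈ 0.274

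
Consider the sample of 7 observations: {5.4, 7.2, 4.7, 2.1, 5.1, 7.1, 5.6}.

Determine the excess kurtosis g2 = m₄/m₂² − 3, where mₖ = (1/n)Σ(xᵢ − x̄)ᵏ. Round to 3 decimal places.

x̄ = 5.3143
Σ(xᵢ − x̄)² = 17.5886 ⇒ m₂ = 2.51265
Σ(xᵢ − x̄)⁴ = 129.7067 ⇒ m₄ = 18.52953
m₂² = 6.31343
g2 = m₄/m₂² − 3 = 2.93494 − 3 ≈ -0.065

-0.065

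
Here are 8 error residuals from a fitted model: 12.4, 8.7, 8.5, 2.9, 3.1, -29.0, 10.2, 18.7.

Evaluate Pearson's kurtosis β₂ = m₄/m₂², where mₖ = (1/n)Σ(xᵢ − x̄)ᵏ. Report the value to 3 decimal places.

x̄ = 4.4375
Σ(xᵢ − x̄)² = 1456.9188 ⇒ m₂ = 182.11484
Σ(xᵢ − x̄)⁴ = 1297185.4202 ⇒ m₄ = 162148.17753
m₂² = 33165.81631
β₂ = m₄/m₂² = 162148.17753 / 33165.81631 ≈ 4.889

4.889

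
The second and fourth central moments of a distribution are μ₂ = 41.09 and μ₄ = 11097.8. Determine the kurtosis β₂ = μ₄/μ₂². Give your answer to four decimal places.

6.5730

μ₂² = 41.09² = 1688.38810
μ₄/μ₂² = 11097.8 / 1688.38810 = 6.57301
β₂ ≈ 6.5730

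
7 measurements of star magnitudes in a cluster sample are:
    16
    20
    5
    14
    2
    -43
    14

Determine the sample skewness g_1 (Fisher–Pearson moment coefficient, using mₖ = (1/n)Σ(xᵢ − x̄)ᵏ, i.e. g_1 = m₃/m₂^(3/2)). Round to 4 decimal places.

x̄ = (16 + 20 + 5 + 14 + 2 - 43 + 14) / 7 = 4.0000
deviations (xᵢ − x̄): 12.0000, 16.0000, 1.0000, 10.0000, -2.0000, -47.0000, 10.0000
Σ(xᵢ − x̄)² = 2814.0000 ⇒ m₂ = 2814.0000/7 = 402.00000
Σ(xᵢ − x̄)³ = -96006.0000 ⇒ m₃ = -96006.0000/7 = -13715.14286
m₂^(3/2) = 402.00000^(1.5) = 8060.07494
g_1 = m₃ / m₂^(3/2) = -13715.14286 / 8060.07494 ≈ -1.7016

-1.7016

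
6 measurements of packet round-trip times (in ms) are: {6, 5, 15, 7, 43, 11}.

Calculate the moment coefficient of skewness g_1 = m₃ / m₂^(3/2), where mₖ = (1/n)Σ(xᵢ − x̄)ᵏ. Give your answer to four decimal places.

1.5415

x̄ = (6 + 5 + 15 + 7 + 43 + 11) / 6 = 14.5000
deviations (xᵢ − x̄): -8.5000, -9.5000, 0.5000, -7.5000, 28.5000, -3.5000
Σ(xᵢ − x̄)² = 1043.5000 ⇒ m₂ = 1043.5000/6 = 173.91667
Σ(xᵢ − x̄)³ = 21213.0000 ⇒ m₃ = 21213.0000/6 = 3535.50000
m₂^(3/2) = 173.91667^(1.5) = 2293.56897
g_1 = m₃ / m₂^(3/2) = 3535.50000 / 2293.56897 ≈ 1.5415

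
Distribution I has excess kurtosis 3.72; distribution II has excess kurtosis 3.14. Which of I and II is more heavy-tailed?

I

Higher excess kurtosis ⇒ heavier tails relative to the normal distribution.
3.72 vs 3.14: the larger is 3.72, so I has heavier tails.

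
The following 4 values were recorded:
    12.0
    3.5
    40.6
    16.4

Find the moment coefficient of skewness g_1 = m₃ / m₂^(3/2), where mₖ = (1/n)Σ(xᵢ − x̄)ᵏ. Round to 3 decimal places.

0.763

x̄ = (12.0 + 3.5 + 40.6 + 16.4) / 4 = 18.1250
deviations (xᵢ − x̄): -6.1250, -14.6250, 22.4750, -1.7250
Σ(xᵢ − x̄)² = 759.5075 ⇒ m₂ = 759.5075/4 = 189.87688
Σ(xᵢ − x̄)³ = 7989.6319 ⇒ m₃ = 7989.6319/4 = 1997.40797
m₂^(3/2) = 189.87688^(1.5) = 2616.42393
g_1 = m₃ / m₂^(3/2) = 1997.40797 / 2616.42393 ≈ 0.763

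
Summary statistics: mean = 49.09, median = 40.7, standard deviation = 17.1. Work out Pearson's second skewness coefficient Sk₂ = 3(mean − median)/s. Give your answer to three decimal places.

1.472

Sk₂ = 3(49.09 − 40.7) / 17.1 = 3 × 8.3900 / 17.1
    = 25.1700 / 17.1 ≈ 1.472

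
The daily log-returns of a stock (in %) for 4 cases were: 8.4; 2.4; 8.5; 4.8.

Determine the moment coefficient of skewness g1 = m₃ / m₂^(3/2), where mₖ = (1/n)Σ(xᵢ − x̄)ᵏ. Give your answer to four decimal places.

-0.3083

x̄ = (8.4 + 2.4 + 8.5 + 4.8) / 4 = 6.0250
deviations (xᵢ − x̄): 2.3750, -3.6250, 2.4750, -1.2250
Σ(xᵢ − x̄)² = 26.4075 ⇒ m₂ = 26.4075/4 = 6.60188
Σ(xᵢ − x̄)³ = -20.9156 ⇒ m₃ = -20.9156/4 = -5.22891
m₂^(3/2) = 6.60188^(1.5) = 16.96293
g1 = m₃ / m₂^(3/2) = -5.22891 / 16.96293 ≈ -0.3083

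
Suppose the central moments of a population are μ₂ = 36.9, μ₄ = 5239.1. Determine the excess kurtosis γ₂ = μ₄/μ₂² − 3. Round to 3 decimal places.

μ₂² = 36.9² = 1361.61000
μ₄/μ₂² = 5239.1 / 1361.61000 = 3.84772
γ₂ = 3.84772 − 3 ≈ 0.848

0.848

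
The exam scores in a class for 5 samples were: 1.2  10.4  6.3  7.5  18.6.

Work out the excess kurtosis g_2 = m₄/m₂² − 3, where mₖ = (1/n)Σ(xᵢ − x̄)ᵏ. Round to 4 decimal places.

x̄ = 8.8000
Σ(xᵢ − x̄)² = 164.3000 ⇒ m₂ = 32.86000
Σ(xᵢ − x̄)⁴ = 12608.3714 ⇒ m₄ = 2521.67428
m₂² = 1079.77960
g_2 = m₄/m₂² − 3 = 2.33536 − 3 ≈ -0.6646

-0.6646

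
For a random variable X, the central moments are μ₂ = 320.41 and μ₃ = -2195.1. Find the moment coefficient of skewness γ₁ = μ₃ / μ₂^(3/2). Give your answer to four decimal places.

σ = √μ₂ = √320.41 = 17.90000
σ³ = μ₂^(3/2) = 5735.33900
γ₁ = μ₃/σ³ = -2195.1 / 5735.33900 ≈ -0.3827

-0.3827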